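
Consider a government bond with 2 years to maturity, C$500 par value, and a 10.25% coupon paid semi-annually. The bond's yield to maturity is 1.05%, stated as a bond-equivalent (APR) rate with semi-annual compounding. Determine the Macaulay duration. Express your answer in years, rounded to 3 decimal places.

1.871 years

Periodic yield y = 0.00525. Discount each cash flow and weight by its period:
  t   CF        PV=CF/(1+0.00525)^t    t·PV
  1       25.625        25.4912        25.4912
  2       25.625        25.3580        50.7161
  3       25.625        25.2256        75.6768
  4      525.625       514.7302     2,058.9210
  Σ                    590.8051     2,210.8050
Price P = Σ PV = 590.8051.
Macaulay duration = Σ(t·PV) / P = 2,210.8050 / 590.8051 = 3.74202 half-year periods.
In years: 3.74202 / 2 = 1.87101 years.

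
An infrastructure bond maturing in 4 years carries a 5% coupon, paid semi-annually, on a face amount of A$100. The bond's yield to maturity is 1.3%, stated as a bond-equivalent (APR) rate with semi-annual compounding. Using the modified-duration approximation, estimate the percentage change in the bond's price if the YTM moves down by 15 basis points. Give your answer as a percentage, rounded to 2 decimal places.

Periodic yield y = 0.0065. Modified duration first:
  t   CF        PV=CF/(1+0.0065)^t    t·PV
  1         2.50         2.4839         2.4839
  2         2.50         2.4678         4.9356
  3         2.50         2.4519         7.3556
  4         2.50         2.4360         9.7442
  5         2.50         2.4203        12.1016
  6         2.50         2.4047        14.4281
  7         2.50         2.3892        16.7241
  8       102.50        97.3226       778.5807
  Σ                    114.3763       846.3536
P = 114.3763; D_Mac = 7.39973 half-year periods = 3.69986 yrs; D_mod = 3.69986/(1+0.0065) = 3.67597 yrs.
ΔP/P ≈ -D_mod · Δy = -3.67597 × (-0.0015) = +0.005514 = +0.5514%.

+0.55%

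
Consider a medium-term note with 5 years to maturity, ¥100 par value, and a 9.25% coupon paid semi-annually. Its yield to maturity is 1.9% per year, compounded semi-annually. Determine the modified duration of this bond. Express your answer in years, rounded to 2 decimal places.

Periodic yield y = 0.0095. First find Macaulay duration:
  t   CF        PV=CF/(1+0.0095)^t    t·PV
  1        4.625         4.5815         4.5815
  2        4.625         4.5384         9.0767
  3        4.625         4.4957        13.4870
  4        4.625         4.4533        17.8134
  5        4.625         4.4114        22.0572
  6        4.625         4.3699        26.2195
  7        4.625         4.3288        30.3016
  8        4.625         4.2881        34.3045
  9        4.625         4.2477        38.2294
  10     104.625        95.1858       951.8582
  Σ                    134.9006     1,147.9289
P = 134.9006; Macaulay duration = 1,147.9289 / 134.9006 = 8.50944 half-year periods = 4.25472 years.
Modified duration = D_Mac / (1 + y) = 4.25472 / 1.0095 = 4.21468 years.

4.21 years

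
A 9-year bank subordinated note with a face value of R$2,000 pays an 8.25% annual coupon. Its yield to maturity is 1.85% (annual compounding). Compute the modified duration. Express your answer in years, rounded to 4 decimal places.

Periodic yield y = 0.0185. First find Macaulay duration:
  t   CF        PV=CF/(1+0.0185)^t    t·PV
  1       165.00       162.0029       162.0029
  2       165.00       159.0603       318.1207
  3       165.00       156.1712       468.5135
  4       165.00       153.3345       613.3379
  5       165.00       150.5493       752.7466
  6       165.00       147.8147       886.8884
  7       165.00       145.1298     1,015.9089
  8       165.00       142.4937     1,139.9496
  9     2,165.00     1,835.7291    16,521.5622
  Σ                  3,052.2856    21,879.0307
P = 3,052.2856; Macaulay duration = 21,879.0307 / 3,052.2856 = 7.16808 years.
Modified duration = D_Mac / (1 + y) = 7.16808 / 1.0185 = 7.03788 years.

7.0379 years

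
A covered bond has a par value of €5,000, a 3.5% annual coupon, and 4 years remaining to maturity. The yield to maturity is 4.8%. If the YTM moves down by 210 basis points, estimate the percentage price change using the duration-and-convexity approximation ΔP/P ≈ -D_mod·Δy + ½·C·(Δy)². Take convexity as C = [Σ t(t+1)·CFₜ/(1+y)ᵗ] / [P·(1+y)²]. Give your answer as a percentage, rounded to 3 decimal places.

With y = 0.048:
  t   CF        PV=CF/(1+0.048)^t    t·PV        t(t+1)·PV
  1       175.00       166.9847       166.9847         333.9695
  2       175.00       159.3366       318.6732         956.0195
  3       175.00       152.0387       456.1162       1,824.4646
  4     5,175.00     4,290.0783    17,160.3134      85,801.5669
  Σ                  4,768.4384    18,102.0874      88,916.0205
P = 4,768.4384; D_Mac = 3.79623 yrs; D_mod = 3.62236 yrs; C = 16.97779.
Duration effect: -3.62236 × (-0.021) = +0.076069
Convexity effect: 0.5 × 16.97779 × (-0.021)² = +0.0037436
ΔP/P ≈ +0.076069 + 0.0037436 = +0.079813 = +7.9813%.

+7.981%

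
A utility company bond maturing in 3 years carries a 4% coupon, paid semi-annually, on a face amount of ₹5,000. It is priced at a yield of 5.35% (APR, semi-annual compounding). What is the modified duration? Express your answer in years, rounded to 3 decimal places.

Periodic yield y = 0.02675. First find Macaulay duration:
  t   CF        PV=CF/(1+0.02675)^t    t·PV
  1       100.00        97.3947        97.3947
  2       100.00        94.8573       189.7145
  3       100.00        92.3859       277.1578
  4       100.00        89.9790       359.9160
  5       100.00        87.6348       438.1738
  6     5,100.00     4,352.9322    26,117.5935
  Σ                  4,815.1839    27,479.9503
P = 4,815.1839; Macaulay duration = 27,479.9503 / 4,815.1839 = 5.70694 half-year periods = 2.85347 years.
Modified duration = D_Mac / (1 + y) = 2.85347 / 1.02675 = 2.77913 years.

2.779 years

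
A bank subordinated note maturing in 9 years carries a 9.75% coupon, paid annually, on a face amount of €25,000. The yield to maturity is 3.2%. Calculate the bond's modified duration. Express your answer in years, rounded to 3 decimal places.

Periodic yield y = 0.032. First find Macaulay duration:
  t   CF        PV=CF/(1+0.032)^t    t·PV
  1     2,437.50     2,361.9186     2,361.9186
  2     2,437.50     2,288.6808     4,577.3616
  3     2,437.50     2,217.7140     6,653.1419
  4     2,437.50     2,148.9476     8,595.7906
  5     2,437.50     2,082.3136    10,411.5681
  6     2,437.50     2,017.7457    12,106.4745
  7     2,437.50     1,955.1800    13,686.2599
  8     2,437.50     1,894.5543    15,156.4340
  9    27,437.50    20,664.6123   185,981.5108
  Σ                 37,631.6670   259,530.4600
P = 37,631.6670; Macaulay duration = 259,530.4600 / 37,631.6670 = 6.89660 years.
Modified duration = D_Mac / (1 + y) = 6.89660 / 1.032 = 6.68275 years.

6.683 years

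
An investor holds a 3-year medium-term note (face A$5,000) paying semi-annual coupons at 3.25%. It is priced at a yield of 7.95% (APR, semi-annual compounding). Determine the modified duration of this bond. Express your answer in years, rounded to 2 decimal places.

2.76 years

Periodic yield y = 0.03975. First find Macaulay duration:
  t   CF        PV=CF/(1+0.03975)^t    t·PV
  1        81.25        78.1438        78.1438
  2        81.25        75.1563       150.3126
  3        81.25        72.2831       216.8492
  4        81.25        69.5197       278.0786
  5        81.25        66.8619       334.3095
  6     5,081.25     4,021.5826    24,129.4954
  Σ                  4,383.5473    25,187.1891
P = 4,383.5473; Macaulay duration = 25,187.1891 / 4,383.5473 = 5.74585 half-year periods = 2.87292 years.
Modified duration = D_Mac / (1 + y) = 2.87292 / 1.03975 = 2.76309 years.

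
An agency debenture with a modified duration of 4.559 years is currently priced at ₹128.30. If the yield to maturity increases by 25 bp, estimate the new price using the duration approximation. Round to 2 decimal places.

Duration approximation: ΔP/P ≈ -D_mod · Δy = -4.559 × (+0.0025) = -0.0113975.
New price ≈ 128.30 × (1 - 0.0113975) = 126.83770075.

₹126.84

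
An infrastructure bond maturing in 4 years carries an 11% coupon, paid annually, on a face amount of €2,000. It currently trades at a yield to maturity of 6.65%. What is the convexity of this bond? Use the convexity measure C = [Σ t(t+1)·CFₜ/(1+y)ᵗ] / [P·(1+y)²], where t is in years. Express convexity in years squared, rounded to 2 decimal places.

With y = 0.0665:
  t   CF        PV=CF/(1+0.0665)^t    t·PV        t(t+1)·PV
  1       220.00       206.2822       206.2822         412.5645
  2       220.00       193.4198       386.8396       1,160.5189
  3       220.00       181.3594       544.0782       2,176.3130
  4     2,220.00     1,715.9694     6,863.8775      34,319.3877
  Σ                  2,297.0308     8,001.0776      38,068.7840
P = 2,297.0308.
Convexity = Σ t(t+1)·PV / [P·(1+y)²] = 38,068.7840 / (2,297.0308 × 1.137422) = 14.57070.

14.57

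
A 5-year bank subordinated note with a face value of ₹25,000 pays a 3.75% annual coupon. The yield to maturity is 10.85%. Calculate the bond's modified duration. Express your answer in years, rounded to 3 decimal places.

Periodic yield y = 0.1085. First find Macaulay duration:
  t   CF        PV=CF/(1+0.1085)^t    t·PV
  1       937.50       845.7375       845.7375
  2       937.50       762.9567     1,525.9134
  3       937.50       688.2785     2,064.8354
  4       937.50       620.9098     2,483.6390
  5    25,937.50    15,497.0711    77,485.3557
  Σ                 18,414.9535    84,405.4810
P = 18,414.9535; Macaulay duration = 84,405.4810 / 18,414.9535 = 4.58353 years.
Modified duration = D_Mac / (1 + y) = 4.58353 / 1.1085 = 4.13489 years.

4.135 years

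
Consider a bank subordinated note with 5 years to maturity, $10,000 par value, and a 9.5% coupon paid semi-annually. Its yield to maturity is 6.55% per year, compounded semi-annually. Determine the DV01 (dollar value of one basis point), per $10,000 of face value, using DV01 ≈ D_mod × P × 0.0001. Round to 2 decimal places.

Periodic yield y = 0.03275.
  t   CF        PV=CF/(1+0.03275)^t    t·PV
  1       475.00       459.9371       459.9371
  2       475.00       445.3518       890.7036
  3       475.00       431.2290     1,293.6871
  4       475.00       417.5541     1,670.2166
  5       475.00       404.3129     2,021.5645
  6       475.00       391.4915     2,348.9493
  7       475.00       379.0768     2,653.5375
  8       475.00       367.0557     2,936.4457
  9       475.00       355.4158     3,198.7425
  10   10,475.00     7,589.3048    75,893.0480
  Σ                 11,240.7296    93,366.8317
P = 11,240.7296; D_Mac = 8.30612 half-year periods = 4.15306 yrs; D_mod = 4.02136 yrs.
DV01 ≈ 4.02136 × 11,240.7296 × 0.0001 = 4.520302.

$4.52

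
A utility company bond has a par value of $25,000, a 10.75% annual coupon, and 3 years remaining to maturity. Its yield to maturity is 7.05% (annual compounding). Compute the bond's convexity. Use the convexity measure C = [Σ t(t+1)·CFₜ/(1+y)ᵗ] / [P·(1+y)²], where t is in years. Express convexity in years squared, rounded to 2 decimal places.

9.22

With y = 0.0705:
  t   CF        PV=CF/(1+0.0705)^t    t·PV        t(t+1)·PV
  1     2,687.50     2,510.5091     2,510.5091       5,021.0182
  2     2,687.50     2,345.1743     4,690.3486      14,071.0459
  3    27,687.50    22,569.5931    67,708.7792     270,835.1168
  Σ                 27,425.2765    74,909.6369     289,927.1809
P = 27,425.2765.
Convexity = Σ t(t+1)·PV / [P·(1+y)²] = 289,927.1809 / (27,425.2765 × 1.145970) = 9.22496.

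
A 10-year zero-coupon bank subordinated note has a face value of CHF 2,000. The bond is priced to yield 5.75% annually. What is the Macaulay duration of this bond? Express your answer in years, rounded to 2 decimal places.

10.00 years

A zero-coupon bond has a single cash flow at maturity, so its Macaulay duration equals its maturity: 10 years.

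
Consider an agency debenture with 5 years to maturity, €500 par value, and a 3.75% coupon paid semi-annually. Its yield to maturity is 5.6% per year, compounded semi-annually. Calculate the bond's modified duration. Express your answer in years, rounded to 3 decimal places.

4.460 years

Periodic yield y = 0.028. First find Macaulay duration:
  t   CF        PV=CF/(1+0.028)^t    t·PV
  1        9.375         9.1196         9.1196
  2        9.375         8.8713        17.7425
  3        9.375         8.6296        25.8889
  4        9.375         8.3946        33.5783
  5        9.375         8.1659        40.8297
  6        9.375         7.9435        47.6611
  7        9.375         7.7272        54.0901
  8        9.375         7.5167        60.1335
  9        9.375         7.3120        65.8076
  10     509.375       386.4617     3,864.6172
  Σ                    460.1421     4,219.4683
P = 460.1421; Macaulay duration = 4,219.4683 / 460.1421 = 9.16993 half-year periods = 4.58496 years.
Modified duration = D_Mac / (1 + y) = 4.58496 / 1.028 = 4.46008 years.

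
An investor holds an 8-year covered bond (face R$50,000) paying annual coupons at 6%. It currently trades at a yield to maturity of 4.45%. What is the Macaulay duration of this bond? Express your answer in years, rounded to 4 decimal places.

Periodic yield y = 0.0445. Discount each cash flow and weight by its year:
  t   CF        PV=CF/(1+0.0445)^t    t·PV
  1     3,000.00     2,872.1876     2,872.1876
  2     3,000.00     2,749.8206     5,499.6413
  3     3,000.00     2,632.6670     7,898.0009
  4     3,000.00     2,520.5045    10,082.0180
  5     3,000.00     2,413.1206    12,065.6032
  6     3,000.00     2,310.3118    13,861.8706
  7     3,000.00     2,211.8830    15,483.1808
  8    53,000.00    37,411.7751   299,294.2009
  Σ                 55,122.2702   367,056.7032
Price P = Σ PV = 55,122.2702.
Macaulay duration = Σ(t·PV) / P = 367,056.7032 / 55,122.2702 = 6.65895 years.

6.6590 years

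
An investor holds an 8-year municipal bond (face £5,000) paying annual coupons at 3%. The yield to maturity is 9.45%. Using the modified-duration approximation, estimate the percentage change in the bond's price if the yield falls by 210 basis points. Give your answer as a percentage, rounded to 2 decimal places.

Periodic yield y = 0.0945. Modified duration first:
  t   CF        PV=CF/(1+0.0945)^t    t·PV
  1       150.00       137.0489       137.0489
  2       150.00       125.2160       250.4319
  3       150.00       114.4047       343.2142
  4       150.00       104.5269       418.1077
  5       150.00        95.5020       477.5100
  6       150.00        87.2563       523.5376
  7       150.00        79.7225       558.0575
  8     5,150.00     2,500.8123    20,006.4986
  Σ                  3,244.4896    22,714.4064
P = 3,244.4896; D_Mac = 7.00092 yrs; D_mod = 7.00092/(1+0.0945) = 6.39645 yrs.
ΔP/P ≈ -D_mod · Δy = -6.39645 × (-0.021) = +0.134326 = +13.4326%.

+13.43%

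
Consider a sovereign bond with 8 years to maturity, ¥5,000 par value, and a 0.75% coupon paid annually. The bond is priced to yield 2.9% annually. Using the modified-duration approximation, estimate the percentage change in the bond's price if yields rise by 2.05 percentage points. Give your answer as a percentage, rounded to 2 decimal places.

Periodic yield y = 0.029. Modified duration first:
  t   CF        PV=CF/(1+0.029)^t    t·PV
  1        37.50        36.4431        36.4431
  2        37.50        35.4161        70.8322
  3        37.50        34.4180       103.2539
  4        37.50        33.4480       133.7919
  5        37.50        32.5053       162.5266
  6        37.50        31.5892       189.5354
  7        37.50        30.6990       214.8927
  8     5,037.50     4,007.6710    32,061.3679
  Σ                  4,242.1897    32,972.6437
P = 4,242.1897; D_Mac = 7.77255 yrs; D_mod = 7.77255/(1+0.029) = 7.55350 yrs.
ΔP/P ≈ -D_mod · Δy = -7.55350 × (+0.0205) = -0.154847 = -15.4847%.

-15.48%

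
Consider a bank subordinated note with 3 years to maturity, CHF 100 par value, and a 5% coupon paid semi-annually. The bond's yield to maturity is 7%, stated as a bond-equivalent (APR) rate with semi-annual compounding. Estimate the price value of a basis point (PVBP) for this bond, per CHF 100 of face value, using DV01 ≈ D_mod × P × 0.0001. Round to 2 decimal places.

Periodic yield y = 0.035.
  t   CF        PV=CF/(1+0.035)^t    t·PV
  1         2.50         2.4155         2.4155
  2         2.50         2.3338         4.6676
  3         2.50         2.2549         6.7646
  4         2.50         2.1786         8.7144
  5         2.50         2.1049        10.5247
  6       102.50        83.3838       500.3029
  Σ                     94.6714       533.3896
P = 94.6714; D_Mac = 5.63411 half-year periods = 2.81706 yrs; D_mod = 2.72179 yrs.
DV01 ≈ 2.72179 × 94.6714 × 0.0001 = 0.025768.

CHF 0.03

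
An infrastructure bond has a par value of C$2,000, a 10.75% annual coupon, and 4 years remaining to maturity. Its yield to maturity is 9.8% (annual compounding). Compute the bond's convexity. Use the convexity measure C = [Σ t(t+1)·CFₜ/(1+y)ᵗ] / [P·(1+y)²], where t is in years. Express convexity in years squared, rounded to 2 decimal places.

With y = 0.098:
  t   CF        PV=CF/(1+0.098)^t    t·PV        t(t+1)·PV
  1       215.00       195.8106       195.8106         391.6211
  2       215.00       178.3338       356.6677       1,070.0031
  3       215.00       162.4170       487.2509       1,949.0038
  4     2,215.00     1,523.9277     6,095.7109      30,478.5545
  Σ                  2,060.4891     7,135.4401      33,889.1825
P = 2,060.4891.
Convexity = Σ t(t+1)·PV / [P·(1+y)²] = 33,889.1825 / (2,060.4891 × 1.205604) = 13.64225.

13.64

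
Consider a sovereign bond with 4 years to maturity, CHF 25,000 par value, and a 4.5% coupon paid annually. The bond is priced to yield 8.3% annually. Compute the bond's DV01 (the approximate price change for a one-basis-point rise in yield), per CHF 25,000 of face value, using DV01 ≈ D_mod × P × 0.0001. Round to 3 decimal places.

Periodic yield y = 0.083.
  t   CF        PV=CF/(1+0.083)^t    t·PV
  1     1,125.00     1,038.7812     1,038.7812
  2     1,125.00       959.1700     1,918.3401
  3     1,125.00       885.6602     2,656.9807
  4    26,125.00    18,990.7656    75,963.0623
  Σ                 21,874.3770    81,577.1643
P = 21,874.3770; D_Mac = 3.72935 yrs; D_mod = 3.44353 yrs.
DV01 ≈ 3.44353 × 21,874.3770 × 0.0001 = 7.532517.

CHF 7.533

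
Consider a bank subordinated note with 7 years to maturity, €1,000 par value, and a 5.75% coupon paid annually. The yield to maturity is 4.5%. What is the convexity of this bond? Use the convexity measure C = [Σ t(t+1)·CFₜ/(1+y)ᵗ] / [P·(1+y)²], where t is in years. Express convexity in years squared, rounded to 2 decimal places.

41.58

With y = 0.045:
  t   CF        PV=CF/(1+0.045)^t    t·PV        t(t+1)·PV
  1        57.50        55.0239        55.0239         110.0478
  2        57.50        52.6545       105.3089         315.9268
  3        57.50        50.3871       151.1612         604.6447
  4        57.50        48.2173       192.8691         964.3455
  5        57.50        46.1409       230.7047       1,384.2281
  6        57.50        44.1540       264.9240       1,854.4682
  7     1,057.50       777.0811     5,439.5677      43,516.5413
  Σ                  1,073.6588     6,439.5595      48,750.2024
P = 1,073.6588.
Convexity = Σ t(t+1)·PV / [P·(1+y)²] = 48,750.2024 / (1,073.6588 × 1.092025) = 41.57934.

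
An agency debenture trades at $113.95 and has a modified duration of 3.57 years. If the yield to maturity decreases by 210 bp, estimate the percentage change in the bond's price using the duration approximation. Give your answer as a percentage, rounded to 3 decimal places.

Duration approximation: ΔP/P ≈ -D_mod · Δy = -3.57 × (-0.021) = +0.074970.
As a percentage: +7.4970%.

+7.497%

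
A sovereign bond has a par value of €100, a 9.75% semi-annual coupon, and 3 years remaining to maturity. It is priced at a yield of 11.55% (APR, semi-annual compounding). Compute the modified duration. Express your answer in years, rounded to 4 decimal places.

2.5181 years

Periodic yield y = 0.05775. First find Macaulay duration:
  t   CF        PV=CF/(1+0.05775)^t    t·PV
  1        4.875         4.6088         4.6088
  2        4.875         4.3572         8.7144
  3        4.875         4.1193        12.3580
  4        4.875         3.8944        15.5777
  5        4.875         3.6818        18.4090
  6      104.875        74.8814       449.2882
  Σ                     95.5429       508.9561
P = 95.5429; Macaulay duration = 508.9561 / 95.5429 = 5.32699 half-year periods = 2.66349 years.
Modified duration = D_Mac / (1 + y) = 2.66349 / 1.05775 = 2.51807 years.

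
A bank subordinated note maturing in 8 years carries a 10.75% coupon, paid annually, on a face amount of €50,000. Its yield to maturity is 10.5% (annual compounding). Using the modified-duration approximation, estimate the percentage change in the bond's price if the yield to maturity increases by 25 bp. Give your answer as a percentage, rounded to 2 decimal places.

Periodic yield y = 0.105. Modified duration first:
  t   CF        PV=CF/(1+0.105)^t    t·PV
  1     5,375.00     4,864.2534     4,864.2534
  2     5,375.00     4,402.0393     8,804.0785
  3     5,375.00     3,983.7459    11,951.2378
  4     5,375.00     3,605.2000    14,420.7998
  5     5,375.00     3,262.6244    16,313.1220
  6     5,375.00     2,952.6013    17,715.6075
  7     5,375.00     2,672.0373    18,704.2614
  8    55,375.00    24,912.3969   199,299.1755
  Σ                 50,654.8985   292,072.5359
P = 50,654.8985; D_Mac = 5.76593 yrs; D_mod = 5.76593/(1+0.105) = 5.21804 yrs.
ΔP/P ≈ -D_mod · Δy = -5.21804 × (+0.0025) = -0.013045 = -1.3045%.

-1.30%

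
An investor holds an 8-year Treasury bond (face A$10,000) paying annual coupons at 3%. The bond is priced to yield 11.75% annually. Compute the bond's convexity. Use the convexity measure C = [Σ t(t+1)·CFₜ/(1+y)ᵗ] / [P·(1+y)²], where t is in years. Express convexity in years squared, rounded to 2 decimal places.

47.44

With y = 0.1175:
  t   CF        PV=CF/(1+0.1175)^t    t·PV        t(t+1)·PV
  1       300.00       268.4564       268.4564         536.9128
  2       300.00       240.2294       480.4588       1,441.3765
  3       300.00       214.9704       644.9112       2,579.6448
  4       300.00       192.3672       769.4690       3,847.3449
  5       300.00       172.1407       860.7036       5,164.2214
  6       300.00       154.0409       924.2454       6,469.7180
  7       300.00       137.8442       964.9095       7,719.2758
  8    10,300.00     4,235.0347    33,880.2774     304,922.4964
  Σ                  5,615.0839    38,793.4312     332,680.9906
P = 5,615.0839.
Convexity = Σ t(t+1)·PV / [P·(1+y)²] = 332,680.9906 / (5,615.0839 × 1.248806) = 47.44349.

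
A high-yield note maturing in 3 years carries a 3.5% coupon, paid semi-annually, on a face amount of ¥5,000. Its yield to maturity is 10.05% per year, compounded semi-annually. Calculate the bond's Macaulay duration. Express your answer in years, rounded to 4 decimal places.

2.8594 years

Periodic yield y = 0.05025. Discount each cash flow and weight by its period:
  t   CF        PV=CF/(1+0.05025)^t    t·PV
  1        87.50        83.3135        83.3135
  2        87.50        79.3273       158.6546
  3        87.50        75.5318       226.5955
  4        87.50        71.9179       287.6718
  5        87.50        68.4770       342.3849
  6     5,087.50     3,790.9520    22,745.7118
  Σ                  4,169.5195    23,844.3320
Price P = Σ PV = 4,169.5195.
Macaulay duration = Σ(t·PV) / P = 23,844.3320 / 4,169.5195 = 5.71872 half-year periods.
In years: 5.71872 / 2 = 2.85936 years.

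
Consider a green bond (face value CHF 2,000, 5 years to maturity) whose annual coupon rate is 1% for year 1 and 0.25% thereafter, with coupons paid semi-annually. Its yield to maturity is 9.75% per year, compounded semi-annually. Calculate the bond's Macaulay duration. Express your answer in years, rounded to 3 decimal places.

Periodic yield y = 0.04875. Discount each cash flow and weight by its period:
  t   CF        PV=CF/(1+0.04875)^t    t·PV
  1        10.00         9.5352         9.5352
  2        10.00         9.0919        18.1839
  3         2.50         2.1673         6.5020
  4         2.50         2.0666         8.2663
  5         2.50         1.9705         9.8526
  6         2.50         1.8789        11.2735
  7         2.50         1.7916        12.5411
  8         2.50         1.7083        13.6664
  9         2.50         1.6289        14.6600
  10    2,002.50     1,244.0928    12,440.9283
  Σ                  1,275.9320    12,545.4092
Price P = Σ PV = 1,275.9320.
Macaulay duration = Σ(t·PV) / P = 12,545.4092 / 1,275.9320 = 9.83235 half-year periods.
In years: 9.83235 / 2 = 4.91617 years.

4.916 years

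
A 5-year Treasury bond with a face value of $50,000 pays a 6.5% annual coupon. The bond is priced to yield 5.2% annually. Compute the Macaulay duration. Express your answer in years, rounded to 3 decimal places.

4.443 years

Periodic yield y = 0.052. Discount each cash flow and weight by its year:
  t   CF        PV=CF/(1+0.052)^t    t·PV
  1     3,250.00     3,089.3536     3,089.3536
  2     3,250.00     2,936.6479     5,873.2958
  3     3,250.00     2,791.4904     8,374.4713
  4     3,250.00     2,653.5080    10,614.0320
  5    53,250.00    41,327.6692   206,638.3462
  Σ                 52,798.6692   234,589.4989
Price P = Σ PV = 52,798.6692.
Macaulay duration = Σ(t·PV) / P = 234,589.4989 / 52,798.6692 = 4.44309 years.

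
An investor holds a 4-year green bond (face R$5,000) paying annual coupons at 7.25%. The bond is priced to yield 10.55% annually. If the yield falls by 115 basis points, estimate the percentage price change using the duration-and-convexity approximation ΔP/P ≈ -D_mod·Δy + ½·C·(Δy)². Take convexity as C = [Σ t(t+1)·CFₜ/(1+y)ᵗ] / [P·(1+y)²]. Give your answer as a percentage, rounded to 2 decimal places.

With y = 0.1055:
  t   CF        PV=CF/(1+0.1055)^t    t·PV        t(t+1)·PV
  1       362.50       327.9059       327.9059         655.8118
  2       362.50       296.6132       593.2265       1,779.6794
  3       362.50       268.3069       804.9206       3,219.6823
  4     5,362.50     3,590.3130    14,361.2522      71,806.2610
  Σ                  4,483.1391    16,087.3051      77,461.4345
P = 4,483.1391; D_Mac = 3.58840 yrs; D_mod = 3.24595 yrs; C = 14.13793.
Duration effect: -3.24595 × (-0.0115) = +0.037328
Convexity effect: 0.5 × 14.13793 × (-0.0115)² = +0.0009349
ΔP/P ≈ +0.037328 + 0.0009349 = +0.038263 = +3.8263%.

+3.83%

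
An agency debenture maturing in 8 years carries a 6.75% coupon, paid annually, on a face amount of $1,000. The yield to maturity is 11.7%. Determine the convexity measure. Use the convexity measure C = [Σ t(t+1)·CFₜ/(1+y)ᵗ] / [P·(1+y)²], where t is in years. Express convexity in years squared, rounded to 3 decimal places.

40.502

With y = 0.117:
  t   CF        PV=CF/(1+0.117)^t    t·PV        t(t+1)·PV
  1        67.50        60.4297        60.4297         120.8594
  2        67.50        54.1000       108.2000         324.6001
  3        67.50        48.4333       145.3000         581.1999
  4        67.50        43.3602       173.4407         867.2036
  5        67.50        38.8184       194.0921       1,164.5527
  6        67.50        34.7524       208.5144       1,459.6006
  7        67.50        31.1123       217.7858       1,742.2866
  8     1,067.50       440.4965     3,523.9723      31,715.7507
  Σ                    751.5029     4,631.7351      37,976.0536
P = 751.5029.
Convexity = Σ t(t+1)·PV / [P·(1+y)²] = 37,976.0536 / (751.5029 × 1.247689) = 40.50166.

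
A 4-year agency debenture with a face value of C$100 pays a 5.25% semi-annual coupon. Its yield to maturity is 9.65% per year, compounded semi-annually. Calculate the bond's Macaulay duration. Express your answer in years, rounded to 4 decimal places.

Periodic yield y = 0.04825. Discount each cash flow and weight by its period:
  t   CF        PV=CF/(1+0.04825)^t    t·PV
  1        2.625         2.5042         2.5042
  2        2.625         2.3889         4.7778
  3        2.625         2.2789         6.8368
  4        2.625         2.1741         8.6962
  5        2.625         2.0740        10.3699
  6        2.625         1.9785        11.8711
  7        2.625         1.8874        13.2121
  8      102.625        70.3938       563.1501
  Σ                     85.6798       621.4183
Price P = Σ PV = 85.6798.
Macaulay duration = Σ(t·PV) / P = 621.4183 / 85.6798 = 7.25280 half-year periods.
In years: 7.25280 / 2 = 3.62640 years.

3.6264 years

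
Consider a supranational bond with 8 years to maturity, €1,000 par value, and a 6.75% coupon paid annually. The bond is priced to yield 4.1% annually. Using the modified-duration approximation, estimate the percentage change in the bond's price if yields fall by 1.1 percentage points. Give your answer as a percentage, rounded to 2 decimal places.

+6.95%

Periodic yield y = 0.041. Modified duration first:
  t   CF        PV=CF/(1+0.041)^t    t·PV
  1        67.50        64.8415        64.8415
  2        67.50        62.2877       124.5754
  3        67.50        59.8345       179.5035
  4        67.50        57.4779       229.9116
  5        67.50        55.2141       276.0706
  6        67.50        53.0395       318.2370
  7        67.50        50.9505       356.6537
  8     1,067.50       774.0376     6,192.3007
  Σ                  1,177.6833     7,742.0938
P = 1,177.6833; D_Mac = 6.57400 yrs; D_mod = 6.57400/(1+0.041) = 6.31508 yrs.
ΔP/P ≈ -D_mod · Δy = -6.31508 × (-0.011) = +0.069466 = +6.9466%.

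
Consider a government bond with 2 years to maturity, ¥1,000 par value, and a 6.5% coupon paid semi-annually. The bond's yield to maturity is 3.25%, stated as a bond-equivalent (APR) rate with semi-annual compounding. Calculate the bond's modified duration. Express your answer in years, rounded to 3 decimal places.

1.880 years

Periodic yield y = 0.01625. First find Macaulay duration:
  t   CF        PV=CF/(1+0.01625)^t    t·PV
  1        32.50        31.9803        31.9803
  2        32.50        31.4689        62.9379
  3        32.50        30.9658        92.8973
  4     1,032.50       968.0278     3,872.1112
  Σ                  1,062.4428     4,059.9267
P = 1,062.4428; Macaulay duration = 4,059.9267 / 1,062.4428 = 3.82131 half-year periods = 1.91066 years.
Modified duration = D_Mac / (1 + y) = 1.91066 / 1.01625 = 1.88010 years.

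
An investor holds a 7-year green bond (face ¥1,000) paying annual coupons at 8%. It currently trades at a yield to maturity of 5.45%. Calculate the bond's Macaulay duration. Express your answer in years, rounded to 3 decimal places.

Periodic yield y = 0.0545. Discount each cash flow and weight by its year:
  t   CF        PV=CF/(1+0.0545)^t    t·PV
  1        80.00        75.8653        75.8653
  2        80.00        71.9444       143.8887
  3        80.00        68.2261       204.6782
  4        80.00        64.6999       258.7996
  5        80.00        61.3560       306.7800
  6        80.00        58.1849       349.1096
  7     1,080.00       744.8995     5,214.2963
  Σ                  1,145.1761     6,553.4177
Price P = Σ PV = 1,145.1761.
Macaulay duration = Σ(t·PV) / P = 6,553.4177 / 1,145.1761 = 5.72263 years.

5.723 years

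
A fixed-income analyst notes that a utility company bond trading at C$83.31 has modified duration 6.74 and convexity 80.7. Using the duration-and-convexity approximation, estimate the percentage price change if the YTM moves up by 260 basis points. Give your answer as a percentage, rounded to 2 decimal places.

-14.80%

Duration effect: -D_mod·Δy = -6.74 × (+0.026) = -0.175240
Convexity effect: ½·C·(Δy)² = 0.5 × 80.7 × (0.026)² = +0.0272766
ΔP/P ≈ -0.175240 + 0.0272766 = -0.1479634
= -14.79634%.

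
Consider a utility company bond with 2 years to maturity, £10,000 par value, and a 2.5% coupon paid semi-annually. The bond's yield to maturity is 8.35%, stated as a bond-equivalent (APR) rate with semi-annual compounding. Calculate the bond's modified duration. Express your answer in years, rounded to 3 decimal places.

Periodic yield y = 0.04175. First find Macaulay duration:
  t   CF        PV=CF/(1+0.04175)^t    t·PV
  1       125.00       119.9904       119.9904
  2       125.00       115.1816       230.3631
  3       125.00       110.5655       331.6964
  4    10,125.00     8,596.8826    34,387.5303
  Σ                  8,942.6200    35,069.5803
P = 8,942.6200; Macaulay duration = 35,069.5803 / 8,942.6200 = 3.92162 half-year periods = 1.96081 years.
Modified duration = D_Mac / (1 + y) = 1.96081 / 1.04175 = 1.88223 years.

1.882 years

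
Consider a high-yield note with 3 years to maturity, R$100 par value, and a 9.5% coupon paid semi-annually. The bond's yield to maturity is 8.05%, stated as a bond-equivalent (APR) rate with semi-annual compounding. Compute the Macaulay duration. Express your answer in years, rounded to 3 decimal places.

Periodic yield y = 0.04025. Discount each cash flow and weight by its period:
  t   CF        PV=CF/(1+0.04025)^t    t·PV
  1         4.75         4.5662         4.5662
  2         4.75         4.3895         8.7791
  3         4.75         4.2197        12.6591
  4         4.75         4.0564        16.2257
  5         4.75         3.8995        19.4973
  6       104.75        82.6661       495.9969
  Σ                    103.7975       557.7242
Price P = Σ PV = 103.7975.
Macaulay duration = Σ(t·PV) / P = 557.7242 / 103.7975 = 5.37320 half-year periods.
In years: 5.37320 / 2 = 2.68660 years.

2.687 years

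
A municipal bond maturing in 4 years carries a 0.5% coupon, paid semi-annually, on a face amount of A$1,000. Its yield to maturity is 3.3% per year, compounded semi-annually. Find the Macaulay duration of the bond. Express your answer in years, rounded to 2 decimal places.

Periodic yield y = 0.0165. Discount each cash flow and weight by its period:
  t   CF        PV=CF/(1+0.0165)^t    t·PV
  1         2.50         2.4594         2.4594
  2         2.50         2.4195         4.8390
  3         2.50         2.3802         7.1407
  4         2.50         2.3416         9.3664
  5         2.50         2.3036        11.5179
  6         2.50         2.2662        13.5971
  7         2.50         2.2294        15.6058
  8     1,002.50       879.4787     7,035.8295
  Σ                    895.8786     7,100.3557
Price P = Σ PV = 895.8786.
Macaulay duration = Σ(t·PV) / P = 7,100.3557 / 895.8786 = 7.92558 half-year periods.
In years: 7.92558 / 2 = 3.96279 years.

3.96 years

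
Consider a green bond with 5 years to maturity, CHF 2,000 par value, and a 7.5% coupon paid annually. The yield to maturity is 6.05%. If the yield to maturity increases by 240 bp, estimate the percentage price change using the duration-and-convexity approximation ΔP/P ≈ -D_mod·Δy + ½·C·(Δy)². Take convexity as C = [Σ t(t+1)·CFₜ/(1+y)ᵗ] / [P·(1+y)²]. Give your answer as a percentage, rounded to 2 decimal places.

-9.25%

With y = 0.0605:
  t   CF        PV=CF/(1+0.0605)^t    t·PV        t(t+1)·PV
  1       150.00       141.4427       141.4427         282.8854
  2       150.00       133.3736       266.7472         800.2417
  3       150.00       125.7648       377.2945       1,509.1781
  4       150.00       118.5901       474.3605       2,371.8027
  5     2,150.00     1,602.8213     8,014.1063      48,084.6379
  Σ                  2,121.9926     9,273.9513      53,048.7458
P = 2,121.9926; D_Mac = 4.37040 yrs; D_mod = 4.12107 yrs; C = 22.22849.
Duration effect: -4.12107 × (+0.024) = -0.098906
Convexity effect: 0.5 × 22.22849 × (0.024)² = +0.0064018
ΔP/P ≈ -0.098906 + 0.0064018 = -0.092504 = -9.2504%.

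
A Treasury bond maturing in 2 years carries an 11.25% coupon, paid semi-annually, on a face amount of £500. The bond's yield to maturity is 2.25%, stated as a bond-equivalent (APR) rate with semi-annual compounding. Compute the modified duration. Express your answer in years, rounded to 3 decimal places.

1.838 years

Periodic yield y = 0.01125. First find Macaulay duration:
  t   CF        PV=CF/(1+0.01125)^t    t·PV
  1       28.125        27.8121        27.8121
  2       28.125        27.5027        55.0054
  3       28.125        27.1967        81.5902
  4      528.125       505.0130     2,020.0521
  Σ                    587.5246     2,184.4599
P = 587.5246; Macaulay duration = 2,184.4599 / 587.5246 = 3.71807 half-year periods = 1.85904 years.
Modified duration = D_Mac / (1 + y) = 1.85904 / 1.01125 = 1.83836 years.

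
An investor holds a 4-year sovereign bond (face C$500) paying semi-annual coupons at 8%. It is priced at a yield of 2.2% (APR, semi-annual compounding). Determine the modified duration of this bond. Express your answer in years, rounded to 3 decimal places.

3.517 years

Periodic yield y = 0.011. First find Macaulay duration:
  t   CF        PV=CF/(1+0.011)^t    t·PV
  1        20.00        19.7824        19.7824
  2        20.00        19.5672        39.1343
  3        20.00        19.3543        58.0628
  4        20.00        19.1437        76.5747
  5        20.00        18.9354        94.6769
  6        20.00        18.7294       112.3762
  7        20.00        18.5256       129.6791
  8       520.00       476.4245     3,811.3961
  Σ                    610.4623     4,341.6825
P = 610.4623; Macaulay duration = 4,341.6825 / 610.4623 = 7.11212 half-year periods = 3.55606 years.
Modified duration = D_Mac / (1 + y) = 3.55606 / 1.011 = 3.51737 years.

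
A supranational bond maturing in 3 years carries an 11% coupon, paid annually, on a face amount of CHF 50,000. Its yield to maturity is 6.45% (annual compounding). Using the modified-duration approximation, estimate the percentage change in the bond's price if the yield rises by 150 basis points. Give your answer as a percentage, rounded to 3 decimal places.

Periodic yield y = 0.0645. Modified duration first:
  t   CF        PV=CF/(1+0.0645)^t    t·PV
  1     5,500.00     5,166.7450     5,166.7450
  2     5,500.00     4,853.6824     9,707.3649
  3    55,500.00    46,010.3976   138,031.1927
  Σ                 56,030.8249   152,905.3025
P = 56,030.8249; D_Mac = 2.72895 yrs; D_mod = 2.72895/(1+0.0645) = 2.56360 yrs.
ΔP/P ≈ -D_mod · Δy = -2.56360 × (+0.015) = -0.038454 = -3.8454%.

-3.845%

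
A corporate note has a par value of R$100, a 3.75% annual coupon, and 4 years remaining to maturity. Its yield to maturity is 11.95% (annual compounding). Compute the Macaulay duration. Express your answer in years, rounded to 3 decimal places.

3.751 years

Periodic yield y = 0.1195. Discount each cash flow and weight by its year:
  t   CF        PV=CF/(1+0.1195)^t    t·PV
  1         3.75         3.3497         3.3497
  2         3.75         2.9921         5.9843
  3         3.75         2.6728         8.0183
  4       103.75        66.0529       264.2115
  Σ                     75.0675       281.5638
Price P = Σ PV = 75.0675.
Macaulay duration = Σ(t·PV) / P = 281.5638 / 75.0675 = 3.75081 years.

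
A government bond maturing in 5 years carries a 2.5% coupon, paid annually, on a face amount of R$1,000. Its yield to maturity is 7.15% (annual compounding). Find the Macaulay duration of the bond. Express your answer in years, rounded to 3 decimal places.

Periodic yield y = 0.0715. Discount each cash flow and weight by its year:
  t   CF        PV=CF/(1+0.0715)^t    t·PV
  1        25.00        23.3318        23.3318
  2        25.00        21.7749        43.5497
  3        25.00        20.3219        60.9656
  4        25.00        18.9658        75.8632
  5     1,025.00       725.7098     3,628.5490
  Σ                    810.1041     3,832.2593
Price P = Σ PV = 810.1041.
Macaulay duration = Σ(t·PV) / P = 3,832.2593 / 810.1041 = 4.73058 years.

4.731 years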